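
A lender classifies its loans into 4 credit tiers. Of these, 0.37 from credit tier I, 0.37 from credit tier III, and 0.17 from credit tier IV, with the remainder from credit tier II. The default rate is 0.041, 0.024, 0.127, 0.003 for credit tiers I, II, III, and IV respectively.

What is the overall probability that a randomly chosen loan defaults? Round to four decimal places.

P(II) = 1 − (0.37 + 0.37 + 0.17) = 0.09.
P(D) = P(D|I)·P(I) + P(D|II)·P(II) + P(D|III)·P(III) + P(D|IV)·P(IV)
      = 0.041·0.37 + 0.024·0.09 + 0.127·0.37 + 0.003·0.17
      = 0.01517 + 0.00216 + 0.04699 + 0.00051 = 0.06483

0.0648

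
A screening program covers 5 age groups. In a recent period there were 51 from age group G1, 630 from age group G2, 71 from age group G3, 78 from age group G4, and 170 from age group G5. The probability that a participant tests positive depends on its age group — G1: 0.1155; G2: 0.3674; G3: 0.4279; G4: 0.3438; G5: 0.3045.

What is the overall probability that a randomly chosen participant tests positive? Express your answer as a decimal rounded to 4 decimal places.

Total: 51 + 630 + 71 + 78 + 170 = 1000.
P(G1) = 51/1000 = 0.051. P(G2) = 630/1000 = 0.63. P(G3) = 71/1000 = 0.071. P(G4) = 78/1000 = 0.078. P(G5) = 170/1000 = 0.17.
P(T) = P(T|G1)·P(G1) + P(T|G2)·P(G2) + P(T|G3)·P(G3) + P(T|G4)·P(G4) + P(T|G5)·P(G5)
      = 0.1155·0.051 + 0.3674·0.63 + 0.4279·0.071 + 0.3438·0.078 + 0.3045·0.17
      = 0.0058905 + 0.231462 + 0.0303809 + 0.0268164 + 0.051765 = 0.3463148

P(T) ≈ 0.3463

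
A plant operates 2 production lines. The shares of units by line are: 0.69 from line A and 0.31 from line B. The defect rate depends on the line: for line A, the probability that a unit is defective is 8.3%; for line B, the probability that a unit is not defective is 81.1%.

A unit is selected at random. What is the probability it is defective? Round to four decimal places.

P(D|B) = 1 − 0.811 = 0.189.
P(D) = P(D|A)·P(A) + P(D|B)·P(B)
      = 0.083·0.69 + 0.189·0.31
      = 0.05727 + 0.05859 = 0.11586

0.1159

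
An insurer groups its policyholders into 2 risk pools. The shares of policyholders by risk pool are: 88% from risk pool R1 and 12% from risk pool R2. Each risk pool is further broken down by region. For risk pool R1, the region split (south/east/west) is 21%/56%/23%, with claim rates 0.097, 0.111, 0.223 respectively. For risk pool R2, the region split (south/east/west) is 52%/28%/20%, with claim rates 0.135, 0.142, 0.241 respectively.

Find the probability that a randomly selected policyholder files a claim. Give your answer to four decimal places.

0.1367

P(C|R1) = 0.21·0.097 + 0.56·0.111 + 0.23·0.223 = 0.02037 + 0.06216 + 0.05129 = 0.13382
P(C|R2) = 0.52·0.135 + 0.28·0.142 + 0.2·0.241 = 0.0702 + 0.03976 + 0.0482 = 0.15816
By total probability over the outer partition,
P(C) = 0.88·0.13382 + 0.12·0.15816
      = 0.1177616 + 0.0189792 = 0.1367408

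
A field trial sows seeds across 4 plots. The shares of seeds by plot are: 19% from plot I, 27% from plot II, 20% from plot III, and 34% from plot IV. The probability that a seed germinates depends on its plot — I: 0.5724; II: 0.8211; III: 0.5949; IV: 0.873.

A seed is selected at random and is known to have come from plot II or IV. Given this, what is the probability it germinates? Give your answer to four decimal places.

0.8500

Let S = {II, IV}.
P(S) = 0.27 + 0.34 = 0.61.
P(G ∩ S) = 0.8211·0.27 + 0.873·0.34 = 0.221697 + 0.29682 = 0.518517.
P(G | S) = 0.518517 / 0.61 = 0.850028…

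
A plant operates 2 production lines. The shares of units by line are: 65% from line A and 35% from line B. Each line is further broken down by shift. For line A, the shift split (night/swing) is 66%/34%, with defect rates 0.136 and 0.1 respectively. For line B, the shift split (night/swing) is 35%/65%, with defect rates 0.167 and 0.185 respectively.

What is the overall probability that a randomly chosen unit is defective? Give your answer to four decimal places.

P(D|A) = 0.66·0.136 + 0.34·0.1 = 0.08976 + 0.034 = 0.12376
P(D|B) = 0.35·0.167 + 0.65·0.185 = 0.05845 + 0.12025 = 0.1787
Then overall,
P(D) = 0.65·0.12376 + 0.35·0.1787
      = 0.080444 + 0.062545 = 0.142989

0.1430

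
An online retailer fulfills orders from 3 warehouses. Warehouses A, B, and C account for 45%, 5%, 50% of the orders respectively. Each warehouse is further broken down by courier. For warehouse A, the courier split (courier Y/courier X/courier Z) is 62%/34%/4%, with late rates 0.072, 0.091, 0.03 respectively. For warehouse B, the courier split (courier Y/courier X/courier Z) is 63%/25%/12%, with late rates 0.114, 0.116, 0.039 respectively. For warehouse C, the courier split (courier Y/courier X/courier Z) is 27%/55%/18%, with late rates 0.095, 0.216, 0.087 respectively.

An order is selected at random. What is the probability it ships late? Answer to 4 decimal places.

P(L|A) = 0.62·0.072 + 0.34·0.091 + 0.04·0.03 = 0.04464 + 0.03094 + 0.0012 = 0.07678
P(L|B) = 0.63·0.114 + 0.25·0.116 + 0.12·0.039 = 0.07182 + 0.029 + 0.00468 = 0.1055
P(L|C) = 0.27·0.095 + 0.55·0.216 + 0.18·0.087 = 0.02565 + 0.1188 + 0.01566 = 0.16011
By total probability over the outer partition,
P(L) = 0.45·0.07678 + 0.05·0.1055 + 0.5·0.16011
      = 0.034551 + 0.005275 + 0.080055 = 0.119881

P(L) ≈ 0.1199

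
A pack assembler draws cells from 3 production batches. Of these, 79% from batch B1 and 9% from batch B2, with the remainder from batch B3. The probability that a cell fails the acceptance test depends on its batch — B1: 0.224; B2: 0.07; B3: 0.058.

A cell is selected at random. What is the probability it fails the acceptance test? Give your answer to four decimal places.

P(B3) = 1 − (0.79 + 0.09) = 0.12.
Summing over the partition,
P(F) = P(F|B1)·P(B1) + P(F|B2)·P(B2) + P(F|B3)·P(B3)
      = 0.224·0.79 + 0.07·0.09 + 0.058·0.12
      = 0.17696 + 0.0063 + 0.00696 = 0.19022

P(F) ≈ 0.1902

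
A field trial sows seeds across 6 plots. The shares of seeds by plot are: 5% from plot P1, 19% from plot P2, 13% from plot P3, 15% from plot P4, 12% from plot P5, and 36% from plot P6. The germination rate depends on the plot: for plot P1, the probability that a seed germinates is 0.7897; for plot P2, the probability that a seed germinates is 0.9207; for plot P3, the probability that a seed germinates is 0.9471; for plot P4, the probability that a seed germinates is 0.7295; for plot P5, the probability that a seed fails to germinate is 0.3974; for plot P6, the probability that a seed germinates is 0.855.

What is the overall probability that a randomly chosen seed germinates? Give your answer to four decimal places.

P(G|P5) = 1 − 0.3974 = 0.6026.
P(G) = P(G|P1)·P(P1) + P(G|P2)·P(P2) + P(G|P3)·P(P3) + P(G|P4)·P(P4) + P(G|P5)·P(P5) + P(G|P6)·P(P6)
      = 0.7897·0.05 + 0.9207·0.19 + 0.9471·0.13 + 0.7295·0.15 + 0.6026·0.12 + 0.855·0.36
      = 0.039485 + 0.174933 + 0.123123 + 0.109425 + 0.072312 + 0.3078 = 0.827078

P(G) ≈ 0.8271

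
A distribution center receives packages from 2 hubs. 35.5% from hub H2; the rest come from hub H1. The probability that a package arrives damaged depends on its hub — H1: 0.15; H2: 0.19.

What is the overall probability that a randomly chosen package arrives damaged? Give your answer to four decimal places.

P(H1) = 1 − (0.355) = 0.645.
P(D) = P(D|H1)·P(H1) + P(D|H2)·P(H2)
      = 0.15·0.645 + 0.19·0.355
      = 0.09675 + 0.06745 = 0.1642

0.1642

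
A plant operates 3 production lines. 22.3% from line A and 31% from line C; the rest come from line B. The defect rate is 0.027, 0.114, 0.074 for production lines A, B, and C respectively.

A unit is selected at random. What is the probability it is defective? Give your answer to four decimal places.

P(D) ≈ 0.0822

P(B) = 1 − (0.223 + 0.31) = 0.467.
Using total probability over the partition,
P(D) = P(D|A)·P(A) + P(D|B)·P(B) + P(D|C)·P(C)
      = 0.027·0.223 + 0.114·0.467 + 0.074·0.31
      = 0.006021 + 0.053238 + 0.02294 = 0.082199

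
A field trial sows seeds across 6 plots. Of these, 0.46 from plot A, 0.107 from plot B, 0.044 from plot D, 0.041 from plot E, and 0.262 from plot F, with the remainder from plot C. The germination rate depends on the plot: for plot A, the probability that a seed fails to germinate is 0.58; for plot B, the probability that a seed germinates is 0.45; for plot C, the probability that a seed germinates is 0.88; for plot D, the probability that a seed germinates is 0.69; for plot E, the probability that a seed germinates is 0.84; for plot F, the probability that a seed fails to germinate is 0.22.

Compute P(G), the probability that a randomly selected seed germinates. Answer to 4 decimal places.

P(C) = 1 − (0.46 + 0.107 + 0.044 + 0.041 + 0.262) = 0.086.
P(G|A) = 1 − 0.58 = 0.42.
P(G|F) = 1 − 0.22 = 0.78.
Summing over the partition,
P(G) = P(G|A)·P(A) + P(G|B)·P(B) + P(G|C)·P(C) + P(G|D)·P(D) + P(G|E)·P(E) + P(G|F)·P(F)
      = 0.42·0.46 + 0.45·0.107 + 0.88·0.086 + 0.69·0.044 + 0.84·0.041 + 0.78·0.262
      = 0.1932 + 0.04815 + 0.07568 + 0.03036 + 0.03444 + 0.20436 = 0.58619

P(G) ≈ 0.5862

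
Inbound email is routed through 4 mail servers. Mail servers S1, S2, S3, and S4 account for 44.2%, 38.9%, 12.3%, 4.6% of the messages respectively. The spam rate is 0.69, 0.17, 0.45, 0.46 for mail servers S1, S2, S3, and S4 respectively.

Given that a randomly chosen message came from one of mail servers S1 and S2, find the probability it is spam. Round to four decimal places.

P(S|J) ≈ 0.4466

Let J = {S1, S2}.
P(J) = 0.442 + 0.389 = 0.831.
P(S ∩ J) = 0.69·0.442 + 0.17·0.389 = 0.30498 + 0.06613 = 0.37111.
P(S | J) = 0.37111 / 0.831 = 0.446582…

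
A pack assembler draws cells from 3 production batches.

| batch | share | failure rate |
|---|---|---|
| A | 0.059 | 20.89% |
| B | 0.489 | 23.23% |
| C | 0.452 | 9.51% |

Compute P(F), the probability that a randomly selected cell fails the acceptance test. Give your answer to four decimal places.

P(F) = P(F|A)·P(A) + P(F|B)·P(B) + P(F|C)·P(C)
      = 0.2089·0.059 + 0.2323·0.489 + 0.0951·0.452
      = 0.0123251 + 0.1135947 + 0.0429852 = 0.168905

0.1689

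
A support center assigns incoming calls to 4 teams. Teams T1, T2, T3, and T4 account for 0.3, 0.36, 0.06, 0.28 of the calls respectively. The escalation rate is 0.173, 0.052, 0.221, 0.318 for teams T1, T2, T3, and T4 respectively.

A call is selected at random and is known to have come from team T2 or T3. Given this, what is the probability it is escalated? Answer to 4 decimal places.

P(E|S) ≈ 0.0761

Let S = {T2, T3}.
P(S) = 0.36 + 0.06 = 0.42.
P(E ∩ S) = 0.052·0.36 + 0.221·0.06 = 0.01872 + 0.01326 = 0.03198.
P(E | S) = 0.03198 / 0.42 = 0.076143…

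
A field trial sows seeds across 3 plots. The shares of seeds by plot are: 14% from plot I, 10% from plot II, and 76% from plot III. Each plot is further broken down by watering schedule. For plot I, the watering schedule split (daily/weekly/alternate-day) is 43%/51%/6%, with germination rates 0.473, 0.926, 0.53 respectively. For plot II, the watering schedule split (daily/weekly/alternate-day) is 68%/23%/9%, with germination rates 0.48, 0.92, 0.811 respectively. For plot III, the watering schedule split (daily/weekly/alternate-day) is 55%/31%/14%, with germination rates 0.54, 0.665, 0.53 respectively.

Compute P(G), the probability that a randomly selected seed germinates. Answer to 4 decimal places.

P(G|I) = 0.43·0.473 + 0.51·0.926 + 0.06·0.53 = 0.20339 + 0.47226 + 0.0318 = 0.70745
P(G|II) = 0.68·0.48 + 0.23·0.92 + 0.09·0.811 = 0.3264 + 0.2116 + 0.07299 = 0.61099
P(G|III) = 0.55·0.54 + 0.31·0.665 + 0.14·0.53 = 0.297 + 0.20615 + 0.0742 = 0.57735
Then overall,
P(G) = 0.14·0.70745 + 0.1·0.61099 + 0.76·0.57735
      = 0.099043 + 0.061099 + 0.438786 = 0.598928

0.5989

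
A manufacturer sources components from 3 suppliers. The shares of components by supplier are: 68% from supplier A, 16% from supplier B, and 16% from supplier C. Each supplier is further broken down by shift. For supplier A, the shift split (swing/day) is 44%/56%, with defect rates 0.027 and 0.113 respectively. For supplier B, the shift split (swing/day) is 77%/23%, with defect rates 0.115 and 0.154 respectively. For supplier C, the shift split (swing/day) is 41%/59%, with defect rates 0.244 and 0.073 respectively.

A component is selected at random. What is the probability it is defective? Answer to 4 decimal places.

0.0938

P(D|A) = 0.44·0.027 + 0.56·0.113 = 0.01188 + 0.06328 = 0.07516
P(D|B) = 0.77·0.115 + 0.23·0.154 = 0.08855 + 0.03542 = 0.12397
P(D|C) = 0.41·0.244 + 0.59·0.073 = 0.10004 + 0.04307 = 0.14311
Then overall,
P(D) = 0.68·0.07516 + 0.16·0.12397 + 0.16·0.14311
      = 0.0511088 + 0.0198352 + 0.0228976 = 0.0938416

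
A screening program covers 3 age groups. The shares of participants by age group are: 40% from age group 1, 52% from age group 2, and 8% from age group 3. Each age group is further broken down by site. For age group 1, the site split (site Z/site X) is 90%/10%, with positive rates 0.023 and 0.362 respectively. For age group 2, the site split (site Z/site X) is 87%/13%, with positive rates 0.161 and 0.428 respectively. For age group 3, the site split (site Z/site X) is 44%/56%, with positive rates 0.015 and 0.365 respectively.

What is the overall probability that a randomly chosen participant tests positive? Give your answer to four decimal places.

P(T|1) = 0.9·0.023 + 0.1·0.362 = 0.0207 + 0.0362 = 0.0569
P(T|2) = 0.87·0.161 + 0.13·0.428 = 0.14007 + 0.05564 = 0.19571
P(T|3) = 0.44·0.015 + 0.56·0.365 = 0.0066 + 0.2044 = 0.211
Then overall,
P(T) = 0.4·0.0569 + 0.52·0.19571 + 0.08·0.211
      = 0.02276 + 0.1017692 + 0.01688 = 0.1414092

P(T) ≈ 0.1414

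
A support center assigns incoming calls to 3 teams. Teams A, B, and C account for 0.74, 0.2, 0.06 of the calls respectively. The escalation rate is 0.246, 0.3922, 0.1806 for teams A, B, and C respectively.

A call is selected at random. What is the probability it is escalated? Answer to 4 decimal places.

0.2713

P(E) = P(E|A)·P(A) + P(E|B)·P(B) + P(E|C)·P(C)
      = 0.246·0.74 + 0.3922·0.2 + 0.1806·0.06
      = 0.18204 + 0.07844 + 0.010836 = 0.271316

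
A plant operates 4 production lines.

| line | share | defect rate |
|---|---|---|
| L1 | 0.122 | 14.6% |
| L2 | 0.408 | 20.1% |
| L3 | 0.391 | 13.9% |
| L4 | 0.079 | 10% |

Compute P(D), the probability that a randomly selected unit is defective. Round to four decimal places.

P(D) = P(D|L1)·P(L1) + P(D|L2)·P(L2) + P(D|L3)·P(L3) + P(D|L4)·P(L4)
      = 0.146·0.122 + 0.201·0.408 + 0.139·0.391 + 0.1·0.079
      = 0.017812 + 0.082008 + 0.054349 + 0.0079 = 0.162069

0.1621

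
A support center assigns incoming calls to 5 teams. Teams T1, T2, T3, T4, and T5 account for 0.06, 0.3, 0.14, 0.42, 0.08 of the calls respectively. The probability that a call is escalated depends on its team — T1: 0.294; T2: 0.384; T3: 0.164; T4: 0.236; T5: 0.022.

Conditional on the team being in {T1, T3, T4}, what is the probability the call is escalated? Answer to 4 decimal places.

Let S = {T1, T3, T4}.
P(S) = 0.06 + 0.14 + 0.42 = 0.62.
P(E ∩ S) = 0.294·0.06 + 0.164·0.14 + 0.236·0.42 = 0.01764 + 0.02296 + 0.09912 = 0.13972.
P(E | S) = 0.13972 / 0.62 = 0.225355…

P(E|S) ≈ 0.2254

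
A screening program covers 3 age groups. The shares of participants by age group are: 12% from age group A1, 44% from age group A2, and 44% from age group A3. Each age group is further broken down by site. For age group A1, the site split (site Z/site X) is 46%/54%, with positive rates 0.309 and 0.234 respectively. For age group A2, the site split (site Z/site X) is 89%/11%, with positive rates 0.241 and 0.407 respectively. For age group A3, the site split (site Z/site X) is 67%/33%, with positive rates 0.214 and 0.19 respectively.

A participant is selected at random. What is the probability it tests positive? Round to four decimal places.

P(T|A1) = 0.46·0.309 + 0.54·0.234 = 0.14214 + 0.12636 = 0.2685
P(T|A2) = 0.89·0.241 + 0.11·0.407 = 0.21449 + 0.04477 = 0.25926
P(T|A3) = 0.67·0.214 + 0.33·0.19 = 0.14338 + 0.0627 = 0.20608
By total probability over the outer partition,
P(T) = 0.12·0.2685 + 0.44·0.25926 + 0.44·0.20608
      = 0.03222 + 0.1140744 + 0.0906752 = 0.2369696

P(T) ≈ 0.2370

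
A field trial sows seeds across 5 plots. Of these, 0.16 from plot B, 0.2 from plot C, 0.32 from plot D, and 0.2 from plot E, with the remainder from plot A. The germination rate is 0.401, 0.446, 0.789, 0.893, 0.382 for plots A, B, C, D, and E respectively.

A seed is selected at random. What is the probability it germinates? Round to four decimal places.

P(A) = 1 − (0.16 + 0.2 + 0.32 + 0.2) = 0.12.
By the law of total probability,
P(G) = P(G|A)·P(A) + P(G|B)·P(B) + P(G|C)·P(C) + P(G|D)·P(D) + P(G|E)·P(E)
      = 0.401·0.12 + 0.446·0.16 + 0.789·0.2 + 0.893·0.32 + 0.382·0.2
      = 0.04812 + 0.07136 + 0.1578 + 0.28576 + 0.0764 = 0.63944

P(G) ≈ 0.6394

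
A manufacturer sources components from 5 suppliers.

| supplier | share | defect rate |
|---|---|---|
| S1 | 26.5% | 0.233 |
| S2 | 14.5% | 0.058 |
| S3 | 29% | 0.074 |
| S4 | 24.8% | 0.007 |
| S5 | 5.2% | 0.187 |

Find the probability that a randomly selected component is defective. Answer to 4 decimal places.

P(D) ≈ 0.1031

P(D) = P(D|S1)·P(S1) + P(D|S2)·P(S2) + P(D|S3)·P(S3) + P(D|S4)·P(S4) + P(D|S5)·P(S5)
      = 0.233·0.265 + 0.058·0.145 + 0.074·0.29 + 0.007·0.248 + 0.187·0.052
      = 0.061745 + 0.00841 + 0.02146 + 0.001736 + 0.009724 = 0.103075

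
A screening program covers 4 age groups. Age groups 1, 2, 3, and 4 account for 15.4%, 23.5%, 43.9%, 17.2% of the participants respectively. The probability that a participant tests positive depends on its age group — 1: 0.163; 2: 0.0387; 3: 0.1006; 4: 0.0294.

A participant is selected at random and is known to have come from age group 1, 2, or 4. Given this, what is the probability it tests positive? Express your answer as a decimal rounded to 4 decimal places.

P(T|S) ≈ 0.0700

Let S = {1, 2, 4}.
P(S) = 0.154 + 0.235 + 0.172 = 0.561.
P(T ∩ S) = 0.163·0.154 + 0.0387·0.235 + 0.0294·0.172 = 0.025102 + 0.0090945 + 0.0050568 = 0.0392533.
P(T | S) = 0.0392533 / 0.561 = 0.069970…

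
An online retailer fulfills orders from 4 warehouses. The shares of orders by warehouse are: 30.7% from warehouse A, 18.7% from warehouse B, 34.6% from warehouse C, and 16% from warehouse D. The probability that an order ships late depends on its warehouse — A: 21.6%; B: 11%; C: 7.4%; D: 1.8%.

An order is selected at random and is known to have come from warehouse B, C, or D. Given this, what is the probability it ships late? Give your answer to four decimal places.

Let S = {B, C, D}.
P(S) = 0.187 + 0.346 + 0.16 = 0.693.
P(L ∩ S) = 0.11·0.187 + 0.074·0.346 + 0.018·0.16 = 0.02057 + 0.025604 + 0.00288 = 0.049054.
P(L | S) = 0.049054 / 0.693 = 0.070785…

0.0708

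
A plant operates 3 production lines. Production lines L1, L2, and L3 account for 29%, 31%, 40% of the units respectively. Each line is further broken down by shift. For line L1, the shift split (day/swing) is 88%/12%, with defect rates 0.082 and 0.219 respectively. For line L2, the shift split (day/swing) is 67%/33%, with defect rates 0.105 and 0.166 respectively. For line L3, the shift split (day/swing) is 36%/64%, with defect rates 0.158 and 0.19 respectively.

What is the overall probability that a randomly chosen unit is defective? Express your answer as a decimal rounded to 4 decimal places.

P(D) ≈ 0.1387

P(D|L1) = 0.88·0.082 + 0.12·0.219 = 0.07216 + 0.02628 = 0.09844
P(D|L2) = 0.67·0.105 + 0.33·0.166 = 0.07035 + 0.05478 = 0.12513
P(D|L3) = 0.36·0.158 + 0.64·0.19 = 0.05688 + 0.1216 = 0.17848
Then overall,
P(D) = 0.29·0.09844 + 0.31·0.12513 + 0.4·0.17848
      = 0.0285476 + 0.0387903 + 0.071392 = 0.1387299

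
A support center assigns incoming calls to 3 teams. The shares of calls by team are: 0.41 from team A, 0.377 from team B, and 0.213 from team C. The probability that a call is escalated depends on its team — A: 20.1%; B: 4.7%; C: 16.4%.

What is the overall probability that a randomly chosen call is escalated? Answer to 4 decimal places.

Using total probability over the partition,
P(E) = P(E|A)·P(A) + P(E|B)·P(B) + P(E|C)·P(C)
      = 0.201·0.41 + 0.047·0.377 + 0.164·0.213
      = 0.08241 + 0.017719 + 0.034932 = 0.135061

P(E) ≈ 0.1351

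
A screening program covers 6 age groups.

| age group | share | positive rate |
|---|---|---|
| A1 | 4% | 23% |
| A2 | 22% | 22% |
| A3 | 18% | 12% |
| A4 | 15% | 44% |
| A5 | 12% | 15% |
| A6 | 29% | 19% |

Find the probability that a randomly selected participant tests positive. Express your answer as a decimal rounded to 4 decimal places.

By the law of total probability,
P(T) = P(T|A1)·P(A1) + P(T|A2)·P(A2) + P(T|A3)·P(A3) + P(T|A4)·P(A4) + P(T|A5)·P(A5) + P(T|A6)·P(A6)
      = 0.23·0.04 + 0.22·0.22 + 0.12·0.18 + 0.44·0.15 + 0.15·0.12 + 0.19·0.29
      = 0.0092 + 0.0484 + 0.0216 + 0.066 + 0.018 + 0.0551 = 0.2183

0.2183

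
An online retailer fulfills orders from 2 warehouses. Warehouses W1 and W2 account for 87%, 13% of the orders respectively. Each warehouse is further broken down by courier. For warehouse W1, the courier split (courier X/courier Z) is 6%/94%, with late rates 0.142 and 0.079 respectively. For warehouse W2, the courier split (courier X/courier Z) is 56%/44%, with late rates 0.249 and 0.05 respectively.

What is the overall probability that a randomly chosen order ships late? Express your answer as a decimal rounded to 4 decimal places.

P(L|W1) = 0.06·0.142 + 0.94·0.079 = 0.00852 + 0.07426 = 0.08278
P(L|W2) = 0.56·0.249 + 0.44·0.05 = 0.13944 + 0.022 = 0.16144
Then overall,
P(L) = 0.87·0.08278 + 0.13·0.16144
      = 0.0720186 + 0.0209872 = 0.0930058

0.0930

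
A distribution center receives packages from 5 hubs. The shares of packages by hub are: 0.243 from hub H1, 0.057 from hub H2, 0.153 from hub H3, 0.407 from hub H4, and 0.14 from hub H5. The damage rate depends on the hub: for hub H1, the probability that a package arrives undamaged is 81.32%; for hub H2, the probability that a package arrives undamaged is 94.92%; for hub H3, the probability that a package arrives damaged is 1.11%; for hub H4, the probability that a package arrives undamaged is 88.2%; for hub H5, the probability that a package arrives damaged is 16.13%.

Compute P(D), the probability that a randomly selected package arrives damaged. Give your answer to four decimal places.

P(D) ≈ 0.1206

P(D|H1) = 1 − 0.8132 = 0.1868.
P(D|H2) = 1 − 0.9492 = 0.0508.
P(D|H4) = 1 − 0.882 = 0.118.
P(D) = P(D|H1)·P(H1) + P(D|H2)·P(H2) + P(D|H3)·P(H3) + P(D|H4)·P(H4) + P(D|H5)·P(H5)
      = 0.1868·0.243 + 0.0508·0.057 + 0.0111·0.153 + 0.118·0.407 + 0.1613·0.14
      = 0.0453924 + 0.0028956 + 0.0016983 + 0.048026 + 0.022582 = 0.1205943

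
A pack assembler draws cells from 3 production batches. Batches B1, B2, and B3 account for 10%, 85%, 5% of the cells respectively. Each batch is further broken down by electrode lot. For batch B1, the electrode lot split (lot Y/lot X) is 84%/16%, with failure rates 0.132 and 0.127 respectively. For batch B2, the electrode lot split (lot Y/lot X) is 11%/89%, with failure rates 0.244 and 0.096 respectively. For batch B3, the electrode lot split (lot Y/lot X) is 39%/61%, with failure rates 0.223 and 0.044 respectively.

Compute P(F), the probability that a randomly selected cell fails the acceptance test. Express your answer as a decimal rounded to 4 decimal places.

P(F|B1) = 0.84·0.132 + 0.16·0.127 = 0.11088 + 0.02032 = 0.1312
P(F|B2) = 0.11·0.244 + 0.89·0.096 = 0.02684 + 0.08544 = 0.11228
P(F|B3) = 0.39·0.223 + 0.61·0.044 = 0.08697 + 0.02684 = 0.11381
Then overall,
P(F) = 0.1·0.1312 + 0.85·0.11228 + 0.05·0.11381
      = 0.01312 + 0.095438 + 0.0056905 = 0.1142485

P(F) ≈ 0.1142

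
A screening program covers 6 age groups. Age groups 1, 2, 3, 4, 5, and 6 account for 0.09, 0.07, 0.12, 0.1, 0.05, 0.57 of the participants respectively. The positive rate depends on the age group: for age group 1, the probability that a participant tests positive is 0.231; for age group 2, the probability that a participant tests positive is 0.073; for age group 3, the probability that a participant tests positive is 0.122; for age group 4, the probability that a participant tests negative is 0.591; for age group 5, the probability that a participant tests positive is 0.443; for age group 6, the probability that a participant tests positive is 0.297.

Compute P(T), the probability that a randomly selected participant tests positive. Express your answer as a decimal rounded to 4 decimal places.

P(T|4) = 1 − 0.591 = 0.409.
Summing over the partition,
P(T) = P(T|1)·P(1) + P(T|2)·P(2) + P(T|3)·P(3) + P(T|4)·P(4) + P(T|5)·P(5) + P(T|6)·P(6)
      = 0.231·0.09 + 0.073·0.07 + 0.122·0.12 + 0.409·0.1 + 0.443·0.05 + 0.297·0.57
      = 0.02079 + 0.00511 + 0.01464 + 0.0409 + 0.02215 + 0.16929 = 0.27288

0.2729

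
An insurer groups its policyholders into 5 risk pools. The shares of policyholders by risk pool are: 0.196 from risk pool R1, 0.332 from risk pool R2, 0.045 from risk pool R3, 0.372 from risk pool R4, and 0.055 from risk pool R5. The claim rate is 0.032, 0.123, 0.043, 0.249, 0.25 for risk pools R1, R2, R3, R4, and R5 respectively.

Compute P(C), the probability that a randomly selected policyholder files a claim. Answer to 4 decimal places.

P(C) ≈ 0.1554

P(C) = P(C|R1)·P(R1) + P(C|R2)·P(R2) + P(C|R3)·P(R3) + P(C|R4)·P(R4) + P(C|R5)·P(R5)
      = 0.032·0.196 + 0.123·0.332 + 0.043·0.045 + 0.249·0.372 + 0.25·0.055
      = 0.006272 + 0.040836 + 0.001935 + 0.092628 + 0.01375 = 0.155421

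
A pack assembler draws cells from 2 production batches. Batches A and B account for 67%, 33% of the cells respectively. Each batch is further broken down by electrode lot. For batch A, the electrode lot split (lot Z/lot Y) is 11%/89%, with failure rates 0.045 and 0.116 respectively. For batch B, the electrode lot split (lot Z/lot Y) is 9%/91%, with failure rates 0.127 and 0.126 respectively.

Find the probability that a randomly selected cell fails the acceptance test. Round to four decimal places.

0.1141

P(F|A) = 0.11·0.045 + 0.89·0.116 = 0.00495 + 0.10324 = 0.10819
P(F|B) = 0.09·0.127 + 0.91·0.126 = 0.01143 + 0.11466 = 0.12609
Then overall,
P(F) = 0.67·0.10819 + 0.33·0.12609
      = 0.0724873 + 0.0416097 = 0.114097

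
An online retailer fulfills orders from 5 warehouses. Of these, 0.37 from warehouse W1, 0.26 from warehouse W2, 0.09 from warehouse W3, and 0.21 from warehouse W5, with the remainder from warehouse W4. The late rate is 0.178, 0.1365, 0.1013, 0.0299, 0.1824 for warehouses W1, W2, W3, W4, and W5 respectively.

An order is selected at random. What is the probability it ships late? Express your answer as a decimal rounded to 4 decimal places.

P(W4) = 1 − (0.37 + 0.26 + 0.09 + 0.21) = 0.07.
P(L) = P(L|W1)·P(W1) + P(L|W2)·P(W2) + P(L|W3)·P(W3) + P(L|W4)·P(W4) + P(L|W5)·P(W5)
      = 0.178·0.37 + 0.1365·0.26 + 0.1013·0.09 + 0.0299·0.07 + 0.1824·0.21
      = 0.06586 + 0.03549 + 0.009117 + 0.002093 + 0.038304 = 0.150864

0.1509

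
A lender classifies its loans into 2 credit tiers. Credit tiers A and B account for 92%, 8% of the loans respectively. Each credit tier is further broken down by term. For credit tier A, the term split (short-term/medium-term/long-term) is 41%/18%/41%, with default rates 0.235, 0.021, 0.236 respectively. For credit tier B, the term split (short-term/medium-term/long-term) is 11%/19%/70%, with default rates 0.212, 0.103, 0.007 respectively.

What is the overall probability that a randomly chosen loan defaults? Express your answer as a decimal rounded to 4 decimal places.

P(D|A) = 0.41·0.235 + 0.18·0.021 + 0.41·0.236 = 0.09635 + 0.00378 + 0.09676 = 0.19689
P(D|B) = 0.11·0.212 + 0.19·0.103 + 0.7·0.007 = 0.02332 + 0.01957 + 0.0049 = 0.04779
Then overall,
P(D) = 0.92·0.19689 + 0.08·0.04779
      = 0.1811388 + 0.0038232 = 0.184962

P(D) ≈ 0.1850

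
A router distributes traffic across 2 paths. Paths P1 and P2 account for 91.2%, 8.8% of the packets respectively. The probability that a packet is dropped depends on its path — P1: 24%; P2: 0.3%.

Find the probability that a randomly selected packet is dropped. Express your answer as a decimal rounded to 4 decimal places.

0.2191

P(L) = P(L|P1)·P(P1) + P(L|P2)·P(P2)
      = 0.24·0.912 + 0.003·0.088
      = 0.21888 + 0.000264 = 0.219144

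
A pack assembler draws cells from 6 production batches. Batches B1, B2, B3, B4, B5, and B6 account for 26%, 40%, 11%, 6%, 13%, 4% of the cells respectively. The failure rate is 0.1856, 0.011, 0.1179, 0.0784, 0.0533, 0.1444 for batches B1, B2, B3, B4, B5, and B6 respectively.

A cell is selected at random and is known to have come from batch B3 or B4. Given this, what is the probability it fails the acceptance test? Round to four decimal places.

Let S = {B3, B4}.
P(S) = 0.11 + 0.06 = 0.17.
P(F ∩ S) = 0.1179·0.11 + 0.0784·0.06 = 0.012969 + 0.004704 = 0.017673.
P(F | S) = 0.017673 / 0.17 = 0.103959…

0.1040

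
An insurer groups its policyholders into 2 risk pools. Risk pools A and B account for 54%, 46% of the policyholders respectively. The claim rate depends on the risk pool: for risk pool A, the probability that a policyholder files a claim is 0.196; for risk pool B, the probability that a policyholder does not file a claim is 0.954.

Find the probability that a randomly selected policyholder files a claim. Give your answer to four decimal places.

P(C) ≈ 0.1270

P(C|B) = 1 − 0.954 = 0.046.
Summing over the partition,
P(C) = P(C|A)·P(A) + P(C|B)·P(B)
      = 0.196·0.54 + 0.046·0.46
      = 0.10584 + 0.02116 = 0.127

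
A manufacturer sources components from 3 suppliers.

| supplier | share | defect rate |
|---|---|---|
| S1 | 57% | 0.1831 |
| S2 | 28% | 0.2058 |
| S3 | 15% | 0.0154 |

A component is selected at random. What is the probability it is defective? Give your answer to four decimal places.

0.1643

P(D) = P(D|S1)·P(S1) + P(D|S2)·P(S2) + P(D|S3)·P(S3)
      = 0.1831·0.57 + 0.2058·0.28 + 0.0154·0.15
      = 0.104367 + 0.057624 + 0.00231 = 0.164301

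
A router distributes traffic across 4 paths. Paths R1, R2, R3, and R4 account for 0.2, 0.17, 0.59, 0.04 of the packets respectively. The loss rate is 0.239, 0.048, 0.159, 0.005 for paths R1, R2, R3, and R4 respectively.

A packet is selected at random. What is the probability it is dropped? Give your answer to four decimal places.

P(L) ≈ 0.1500

P(L) = P(L|R1)·P(R1) + P(L|R2)·P(R2) + P(L|R3)·P(R3) + P(L|R4)·P(R4)
      = 0.239·0.2 + 0.048·0.17 + 0.159·0.59 + 0.005·0.04
      = 0.0478 + 0.00816 + 0.09381 + 0.0002 = 0.14997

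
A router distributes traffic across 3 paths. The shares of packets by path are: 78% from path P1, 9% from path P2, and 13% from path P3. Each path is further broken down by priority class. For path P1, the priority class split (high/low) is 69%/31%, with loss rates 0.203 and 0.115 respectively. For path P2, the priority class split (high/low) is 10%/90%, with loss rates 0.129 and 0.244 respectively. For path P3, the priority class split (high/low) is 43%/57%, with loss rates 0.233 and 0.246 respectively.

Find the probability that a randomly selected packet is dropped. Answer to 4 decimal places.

P(L|P1) = 0.69·0.203 + 0.31·0.115 = 0.14007 + 0.03565 = 0.17572
P(L|P2) = 0.1·0.129 + 0.9·0.244 = 0.0129 + 0.2196 = 0.2325
P(L|P3) = 0.43·0.233 + 0.57·0.246 = 0.10019 + 0.14022 = 0.24041
Then overall,
P(L) = 0.78·0.17572 + 0.09·0.2325 + 0.13·0.24041
      = 0.1370616 + 0.020925 + 0.0312533 = 0.1892399

P(L) ≈ 0.1892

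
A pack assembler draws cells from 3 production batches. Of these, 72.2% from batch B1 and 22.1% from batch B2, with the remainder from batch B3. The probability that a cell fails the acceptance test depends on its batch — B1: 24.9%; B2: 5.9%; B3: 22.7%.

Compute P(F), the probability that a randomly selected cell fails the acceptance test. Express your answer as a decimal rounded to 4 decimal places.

P(B3) = 1 − (0.722 + 0.221) = 0.057.
P(F) = P(F|B1)·P(B1) + P(F|B2)·P(B2) + P(F|B3)·P(B3)
      = 0.249·0.722 + 0.059·0.221 + 0.227·0.057
      = 0.179778 + 0.013039 + 0.012939 = 0.205756

P(F) ≈ 0.2058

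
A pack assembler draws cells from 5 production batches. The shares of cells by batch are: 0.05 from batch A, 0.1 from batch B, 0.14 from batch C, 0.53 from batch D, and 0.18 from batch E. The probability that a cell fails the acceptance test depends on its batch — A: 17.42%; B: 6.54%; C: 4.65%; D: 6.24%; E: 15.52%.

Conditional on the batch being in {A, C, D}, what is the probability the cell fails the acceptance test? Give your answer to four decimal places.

Let S = {A, C, D}.
P(S) = 0.05 + 0.14 + 0.53 = 0.72.
P(F ∩ S) = 0.1742·0.05 + 0.0465·0.14 + 0.0624·0.53 = 0.00871 + 0.00651 + 0.033072 = 0.048292.
P(F | S) = 0.048292 / 0.72 = 0.067072…

0.0671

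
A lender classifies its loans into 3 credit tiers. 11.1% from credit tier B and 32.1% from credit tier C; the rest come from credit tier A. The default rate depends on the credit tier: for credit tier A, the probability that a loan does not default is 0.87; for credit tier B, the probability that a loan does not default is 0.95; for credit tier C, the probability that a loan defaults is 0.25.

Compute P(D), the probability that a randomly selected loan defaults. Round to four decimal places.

P(D) ≈ 0.1596

P(A) = 1 − (0.111 + 0.321) = 0.568.
P(D|A) = 1 − 0.87 = 0.13.
P(D|B) = 1 − 0.95 = 0.05.
Summing over the partition,
P(D) = P(D|A)·P(A) + P(D|B)·P(B) + P(D|C)·P(C)
      = 0.13·0.568 + 0.05·0.111 + 0.25·0.321
      = 0.07384 + 0.00555 + 0.08025 = 0.15964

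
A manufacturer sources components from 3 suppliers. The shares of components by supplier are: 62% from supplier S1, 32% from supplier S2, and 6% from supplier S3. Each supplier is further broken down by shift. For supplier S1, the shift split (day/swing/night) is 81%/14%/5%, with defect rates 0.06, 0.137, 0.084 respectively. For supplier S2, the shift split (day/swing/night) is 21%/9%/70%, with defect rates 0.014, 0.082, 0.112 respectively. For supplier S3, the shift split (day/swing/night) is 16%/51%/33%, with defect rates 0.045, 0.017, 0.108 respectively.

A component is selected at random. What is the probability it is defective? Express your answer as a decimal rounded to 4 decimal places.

P(D|S1) = 0.81·0.06 + 0.14·0.137 + 0.05·0.084 = 0.0486 + 0.01918 + 0.0042 = 0.07198
P(D|S2) = 0.21·0.014 + 0.09·0.082 + 0.7·0.112 = 0.00294 + 0.00738 + 0.0784 = 0.08872
P(D|S3) = 0.16·0.045 + 0.51·0.017 + 0.33·0.108 = 0.0072 + 0.00867 + 0.03564 = 0.05151
Then overall,
P(D) = 0.62·0.07198 + 0.32·0.08872 + 0.06·0.05151
      = 0.0446276 + 0.0283904 + 0.0030906 = 0.0761086

0.0761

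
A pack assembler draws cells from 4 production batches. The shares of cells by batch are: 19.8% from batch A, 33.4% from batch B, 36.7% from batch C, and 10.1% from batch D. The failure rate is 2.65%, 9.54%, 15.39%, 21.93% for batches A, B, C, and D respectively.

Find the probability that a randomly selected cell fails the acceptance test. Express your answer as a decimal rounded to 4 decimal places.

P(F) ≈ 0.1157

P(F) = P(F|A)·P(A) + P(F|B)·P(B) + P(F|C)·P(C) + P(F|D)·P(D)
      = 0.0265·0.198 + 0.0954·0.334 + 0.1539·0.367 + 0.2193·0.101
      = 0.005247 + 0.0318636 + 0.0564813 + 0.0221493 = 0.1157412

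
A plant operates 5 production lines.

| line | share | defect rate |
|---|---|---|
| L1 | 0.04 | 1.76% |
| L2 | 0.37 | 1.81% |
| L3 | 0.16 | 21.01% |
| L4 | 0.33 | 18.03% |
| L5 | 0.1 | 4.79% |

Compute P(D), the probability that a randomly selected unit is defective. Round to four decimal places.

P(D) = P(D|L1)·P(L1) + P(D|L2)·P(L2) + P(D|L3)·P(L3) + P(D|L4)·P(L4) + P(D|L5)·P(L5)
      = 0.0176·0.04 + 0.0181·0.37 + 0.2101·0.16 + 0.1803·0.33 + 0.0479·0.1
      = 0.000704 + 0.006697 + 0.033616 + 0.059499 + 0.00479 = 0.105306

P(D) ≈ 0.1053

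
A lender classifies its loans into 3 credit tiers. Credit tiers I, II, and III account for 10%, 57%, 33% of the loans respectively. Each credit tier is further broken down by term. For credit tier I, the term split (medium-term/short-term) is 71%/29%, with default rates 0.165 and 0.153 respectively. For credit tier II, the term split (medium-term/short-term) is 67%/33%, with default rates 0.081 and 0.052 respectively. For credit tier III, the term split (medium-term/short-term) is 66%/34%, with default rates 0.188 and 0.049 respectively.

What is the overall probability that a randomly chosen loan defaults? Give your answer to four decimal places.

P(D|I) = 0.71·0.165 + 0.29·0.153 = 0.11715 + 0.04437 = 0.16152
P(D|II) = 0.67·0.081 + 0.33·0.052 = 0.05427 + 0.01716 = 0.07143
P(D|III) = 0.66·0.188 + 0.34·0.049 = 0.12408 + 0.01666 = 0.14074
By total probability over the outer partition,
P(D) = 0.1·0.16152 + 0.57·0.07143 + 0.33·0.14074
      = 0.016152 + 0.0407151 + 0.0464442 = 0.1033113

0.1033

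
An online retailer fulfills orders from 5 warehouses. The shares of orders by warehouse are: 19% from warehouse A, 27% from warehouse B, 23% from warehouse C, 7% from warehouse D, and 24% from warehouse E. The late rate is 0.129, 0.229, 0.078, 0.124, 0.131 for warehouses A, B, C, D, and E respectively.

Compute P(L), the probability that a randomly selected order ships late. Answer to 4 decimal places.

By the law of total probability,
P(L) = P(L|A)·P(A) + P(L|B)·P(B) + P(L|C)·P(C) + P(L|D)·P(D) + P(L|E)·P(E)
      = 0.129·0.19 + 0.229·0.27 + 0.078·0.23 + 0.124·0.07 + 0.131·0.24
      = 0.02451 + 0.06183 + 0.01794 + 0.00868 + 0.03144 = 0.1444

0.1444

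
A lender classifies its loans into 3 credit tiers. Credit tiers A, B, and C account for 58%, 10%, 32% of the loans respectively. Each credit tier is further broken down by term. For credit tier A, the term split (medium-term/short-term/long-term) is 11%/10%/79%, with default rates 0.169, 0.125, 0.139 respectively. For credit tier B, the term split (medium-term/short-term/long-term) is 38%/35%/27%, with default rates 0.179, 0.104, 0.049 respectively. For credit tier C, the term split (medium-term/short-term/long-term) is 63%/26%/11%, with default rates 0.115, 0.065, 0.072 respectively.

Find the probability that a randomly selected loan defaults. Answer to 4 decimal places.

P(D|A) = 0.11·0.169 + 0.1·0.125 + 0.79·0.139 = 0.01859 + 0.0125 + 0.10981 = 0.1409
P(D|B) = 0.38·0.179 + 0.35·0.104 + 0.27·0.049 = 0.06802 + 0.0364 + 0.01323 = 0.11765
P(D|C) = 0.63·0.115 + 0.26·0.065 + 0.11·0.072 = 0.07245 + 0.0169 + 0.00792 = 0.09727
By total probability over the outer partition,
P(D) = 0.58·0.1409 + 0.1·0.11765 + 0.32·0.09727
      = 0.081722 + 0.011765 + 0.0311264 = 0.1246134

P(D) ≈ 0.1246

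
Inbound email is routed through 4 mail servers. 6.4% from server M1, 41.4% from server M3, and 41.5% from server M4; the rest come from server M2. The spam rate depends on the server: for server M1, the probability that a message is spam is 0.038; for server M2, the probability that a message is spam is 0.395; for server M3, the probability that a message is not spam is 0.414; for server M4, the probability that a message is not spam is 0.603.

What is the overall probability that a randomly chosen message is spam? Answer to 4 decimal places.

0.4521

P(M2) = 1 − (0.064 + 0.414 + 0.415) = 0.107.
P(S|M3) = 1 − 0.414 = 0.586.
P(S|M4) = 1 − 0.603 = 0.397.
By the law of total probability,
P(S) = P(S|M1)·P(M1) + P(S|M2)·P(M2) + P(S|M3)·P(M3) + P(S|M4)·P(M4)
      = 0.038·0.064 + 0.395·0.107 + 0.586·0.414 + 0.397·0.415
      = 0.002432 + 0.042265 + 0.242604 + 0.164755 = 0.452056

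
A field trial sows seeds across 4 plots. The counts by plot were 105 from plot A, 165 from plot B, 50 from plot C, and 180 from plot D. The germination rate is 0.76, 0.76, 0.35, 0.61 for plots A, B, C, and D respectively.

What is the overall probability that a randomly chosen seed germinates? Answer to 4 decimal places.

Total: 105 + 165 + 50 + 180 = 500.
P(A) = 105/500 = 0.21. P(B) = 165/500 = 0.33. P(C) = 50/500 = 0.1. P(D) = 180/500 = 0.36.
P(G) = P(G|A)·P(A) + P(G|B)·P(B) + P(G|C)·P(C) + P(G|D)·P(D)
      = 0.76·0.21 + 0.76·0.33 + 0.35·0.1 + 0.61·0.36
      = 0.1596 + 0.2508 + 0.035 + 0.2196 = 0.665

P(G) ≈ 0.6650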